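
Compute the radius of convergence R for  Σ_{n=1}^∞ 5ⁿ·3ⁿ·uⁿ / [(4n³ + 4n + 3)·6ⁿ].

R = 2/5

By the ratio test, |a_{n+1}/a_n| = [(4n³ + 4n + 3)/(4(n+1)³ + 4(n+1) + 3)] · 5·3/6 → 5/2.
The series converges when 5/2 · |u| < 1, giving R = 2/5.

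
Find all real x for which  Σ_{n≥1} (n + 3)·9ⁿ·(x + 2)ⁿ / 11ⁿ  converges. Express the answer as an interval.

Apply the ratio test: |a_{n+1}| / |a_n| = [((n+1) + 3)/(n + 3)] · 9/11, which tends to 9/11 as n → ∞.
Hence the series converges for |x + 2| < 1/(9/11) = 11/9, so the radius of convergence is 11/9.
When x = -7/9, the n-th term does not approach 0; divergence by the term test.
At x = -29/9: the terms have absolute value of order n, which does not tend to 0, so the series diverges by the divergence test.

(-29/9, -7/9)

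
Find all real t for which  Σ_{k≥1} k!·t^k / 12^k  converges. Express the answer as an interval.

{0}

By the ratio test, |a_{k+1}/a_k| = (k+1) · 1/12 → ∞.
The ratio grows without bound, so the series diverges whenever t ≠ 0; it converges only at t = 0. R = 0.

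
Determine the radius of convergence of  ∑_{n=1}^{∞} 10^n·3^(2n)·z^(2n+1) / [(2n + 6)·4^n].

Ratio test: |a_{n+1}/a_n| = [(2n + 6)/(2(n+1) + 6)] · 10·9/4 → 45/2 as n → ∞.
Since the exponent of z increases by 2 each term, convergence requires |z|² < 2/45, hence R = √10/15.

R = √10/15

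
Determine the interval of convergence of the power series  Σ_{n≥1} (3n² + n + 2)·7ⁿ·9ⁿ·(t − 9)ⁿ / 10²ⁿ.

The ratio of consecutive coefficients is [(3(n+1)² + (n+1) + 2)/(3n² + n + 2)] · 7·9/100 → 63/100.
Hence the series converges for |t − 9| < 1/(63/100) = 100/63, so the radius of convergence is 100/63.
At t = 667/63: the terms do not tend to 0, so the series diverges.
Check t = 467/63: the terms have absolute value of order n², which does not tend to 0, so the series diverges by the divergence test.

(467/63, 667/63)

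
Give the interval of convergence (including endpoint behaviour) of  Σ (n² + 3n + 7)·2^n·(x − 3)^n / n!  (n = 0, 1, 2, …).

(−∞, ∞)

Ratio test: |a_{n+1}/a_n| = ((n+1)² + 3(n+1) + 7)/(n² + 3n + 7) · 2 · 1/(n+1) → 0 as n → ∞.
Since the limit is 0 < 1 for every x, the series converges on all of ℝ and R = ∞.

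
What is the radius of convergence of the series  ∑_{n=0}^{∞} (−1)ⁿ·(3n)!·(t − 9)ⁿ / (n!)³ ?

R = 1/27

Ratio test: |a_{n+1}/a_n| = (3n+1)·(3n+2)·(3n+3)/(n+1)³ → 27 as n → ∞.
Thus R = 1/(27) = 1/27.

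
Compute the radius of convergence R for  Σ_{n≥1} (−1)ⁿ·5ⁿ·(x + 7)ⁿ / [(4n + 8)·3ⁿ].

R = 3/5

By the ratio test, |a_{n+1}/a_n| = [(4n + 8)/(4(n+1) + 8)] · 5/3 → 5/3.
Thus R = 1/(5/3) = 3/5.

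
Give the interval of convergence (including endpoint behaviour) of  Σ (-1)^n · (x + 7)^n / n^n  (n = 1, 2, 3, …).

Applying the root test, |a_n|^(1/n) = 1/n → 0.
The limit is 0 for every x, so R = ∞.

(−∞, ∞)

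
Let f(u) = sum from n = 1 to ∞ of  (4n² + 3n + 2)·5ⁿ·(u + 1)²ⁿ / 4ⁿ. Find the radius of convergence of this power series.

R = 2√5/5

By the ratio test, |a_{n+1}/a_n| = [(4(n+1)² + 3(n+1) + 2)/(4n² + 3n + 2)] · 5/4 → 5/4.
Successive powers of (u + 1) differ by 2, so the series converges when |u + 1|² · 5/4 < 1, i.e. |u + 1| < √(4/5). So R = 2√5/5.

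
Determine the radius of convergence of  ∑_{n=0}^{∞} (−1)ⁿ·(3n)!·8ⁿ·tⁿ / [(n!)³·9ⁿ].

The ratio of consecutive coefficients is (3n+1)·(3n+2)·(3n+3)/(n+1)³ · 8/9 → 24.
The series converges when 24 · |t| < 1, giving R = 1/24.

R = 1/24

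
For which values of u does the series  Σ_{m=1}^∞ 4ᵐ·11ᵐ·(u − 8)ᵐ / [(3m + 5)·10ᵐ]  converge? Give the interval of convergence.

[171/22, 181/22)

By the ratio test, |a_{m+1}/a_m| = [(3m + 5)/(3(m+1) + 5)] · 4·11/10 → 22/5.
The series converges when 22/5 · |u − 8| < 1, giving R = 5/22.
Endpoint u = 181/22: comparison with the harmonic series Σ 1/m shows the series diverges.
Check u = 171/22: an alternating series whose terms decrease to 0 in absolute value, so it converges by the Leibniz criterion.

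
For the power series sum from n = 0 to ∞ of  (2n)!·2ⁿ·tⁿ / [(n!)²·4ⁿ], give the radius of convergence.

R = 1/2

The ratio of consecutive coefficients is (2n+1)·(2n+2)/(n+1)² · 2/4 → 2.
Hence the series converges for |t| < 1/(2) = 1/2, so the radius of convergence is 1/2.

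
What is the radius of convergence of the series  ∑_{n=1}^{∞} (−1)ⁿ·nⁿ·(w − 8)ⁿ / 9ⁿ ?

R = 0

Applying the root test, |a_n|^(1/n) = n/9 → ∞.
Since the n-th root of |a_n| is unbounded, the series converges only at w = 8; R = 0.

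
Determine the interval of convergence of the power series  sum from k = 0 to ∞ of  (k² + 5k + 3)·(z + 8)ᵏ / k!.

(−∞, ∞)

Apply the ratio test: |a_{k+1}| / |a_k| = ((k+1)² + 5(k+1) + 3)/(k² + 5k + 3) · 1/(k+1), which tends to 0 as k → ∞.
The limit is 0, so the series converges for all z; R = ∞.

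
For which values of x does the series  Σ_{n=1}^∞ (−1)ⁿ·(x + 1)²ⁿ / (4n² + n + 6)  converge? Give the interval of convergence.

[-2, 0]

The ratio of consecutive coefficients is (4n² + n + 6)/(4(n+1)² + (n+1) + 6) → 1.
Writing y = (x + 1)², the series in y has radius 1, so |x + 1| < √(1) = 1 and R = 1.
Check x = 0: the series is dominated by a constant times Σ 1/n², which converges (p = 2 > 1).
At x = -2: the terms are on the order of 1/n², so the series converges absolutely by comparison with the p-series (p = 2 > 1).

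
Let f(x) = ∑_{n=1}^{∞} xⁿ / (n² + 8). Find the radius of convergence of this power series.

R = 1

Apply the ratio test: |a_{n+1}| / |a_n| = (n² + 8)/((n+1)² + 8), which tends to 1 as n → ∞.
So the series converges when |x| < 1 and diverges when |x| > 1; R = 1.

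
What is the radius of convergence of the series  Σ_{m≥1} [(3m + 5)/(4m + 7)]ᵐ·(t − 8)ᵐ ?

By the Cauchy root test, |a_m|^(1/m) = (3m + 5)/(4m + 7) → 3/4.
Convergence for |t − 8| · 3/4 < 1, i.e. |t − 8| < 4/3. So R = 4/3.

R = 4/3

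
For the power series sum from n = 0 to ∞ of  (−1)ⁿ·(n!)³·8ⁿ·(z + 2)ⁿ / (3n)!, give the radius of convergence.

By the ratio test, |a_{n+1}/a_n| = (n+1)³/[(3n+1)·(3n+2)·(3n+3)] · 8 → 8/27.
Convergence for |z + 2| · 8/27 < 1, i.e. |z + 2| < 27/8. So R = 27/8.

R = 27/8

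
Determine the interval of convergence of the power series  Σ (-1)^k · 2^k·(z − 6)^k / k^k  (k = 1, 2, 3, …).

Applying the root test, |a_k|^(1/k) = 2/k → 0.
The limit is 0 for every z, so R = ∞.

(−∞, ∞)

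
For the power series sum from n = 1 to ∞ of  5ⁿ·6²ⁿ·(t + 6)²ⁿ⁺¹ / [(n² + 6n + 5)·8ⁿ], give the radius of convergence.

Apply the ratio test: |a_{n+1}| / |a_n| = [(n² + 6n + 5)/((n+1)² + 6(n+1) + 5)] · 5·36/8, which tends to 45/2 as n → ∞.
Successive powers of (t + 6) differ by 2, so the series converges when |t + 6|² · 45/2 < 1, i.e. |t + 6| < √(2/45). So R = √10/15.

R = √10/15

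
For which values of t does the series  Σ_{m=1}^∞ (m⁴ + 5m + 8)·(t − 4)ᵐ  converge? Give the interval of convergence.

By the ratio test, |a_{m+1}/a_m| = ((m+1)⁴ + 5(m+1) + 8)/(m⁴ + 5m + 8) → 1.
Convergence for |t − 4| < 1, so R = 1.
When t = 5, the terms do not tend to 0, so the series diverges.
Check t = 3: the terms do not tend to 0, so the series diverges.

(3, 5)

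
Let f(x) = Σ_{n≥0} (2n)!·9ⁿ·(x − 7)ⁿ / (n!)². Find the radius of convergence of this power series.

By the ratio test, |a_{n+1}/a_n| = (2n+1)·(2n+2)/(n+1)² · 9 → 36.
Thus R = 1/(36) = 1/36.

R = 1/36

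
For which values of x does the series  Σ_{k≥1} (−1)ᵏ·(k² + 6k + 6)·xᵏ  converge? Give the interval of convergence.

(-1, 1)

Ratio test: |a_{k+1}/a_k| = ((k+1)² + 6(k+1) + 6)/(k² + 6k + 6) → 1 as k → ∞.
Convergence for |x| < 1, so R = 1.
At x = 1: the k-th term does not approach 0; divergence by the term test.
At x = -1: the terms do not tend to 0, so the series diverges.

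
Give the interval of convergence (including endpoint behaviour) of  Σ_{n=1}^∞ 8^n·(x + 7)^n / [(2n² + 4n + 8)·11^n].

[-67/8, -45/8]

Ratio test: |a_{n+1}/a_n| = [(2n² + 4n + 8)/(2(n+1)² + 4(n+1) + 8)] · 8/11 → 8/11 as n → ∞.
The series converges when 8/11 · |x + 7| < 1, giving R = 11/8.
When x = -45/8, the terms are on the order of 1/n², so the series converges absolutely by comparison with the p-series (p = 2 > 1).
At x = -67/8: absolute convergence follows by limit comparison with Σ 1/n².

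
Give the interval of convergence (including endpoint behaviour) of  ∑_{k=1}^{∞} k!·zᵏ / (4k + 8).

Ratio test: |a_{k+1}/a_k| = (k+1) · (4k + 8)/(4(k+1) + 8) → ∞ as k → ∞.
The ratio grows without bound, so the series diverges whenever z ≠ 0; it converges only at z = 0. R = 0.

{0}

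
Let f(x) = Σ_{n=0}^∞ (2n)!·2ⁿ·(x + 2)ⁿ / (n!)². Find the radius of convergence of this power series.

R = 1/8

The ratio of consecutive coefficients is (2n+1)·(2n+2)/(n+1)² · 2 → 8.
The series converges when 8 · |x + 2| < 1, giving R = 1/8.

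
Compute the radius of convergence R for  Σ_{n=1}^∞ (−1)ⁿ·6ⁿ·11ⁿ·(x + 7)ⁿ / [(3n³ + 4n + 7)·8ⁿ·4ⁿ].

R = 16/33

The ratio of consecutive coefficients is [(3n³ + 4n + 7)/(3(n+1)³ + 4(n+1) + 7)] · 6·11/(8·4) → 33/16.
The series converges when 33/16 · |x + 7| < 1, giving R = 16/33.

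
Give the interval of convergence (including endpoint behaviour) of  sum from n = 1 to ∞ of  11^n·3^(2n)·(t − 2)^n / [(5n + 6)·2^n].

By the ratio test, |a_{n+1}/a_n| = [(5n + 6)/(5(n+1) + 6)] · 11·9/2 → 99/2.
Thus R = 1/(99/2) = 2/99.
Check t = 200/99: the terms behave like c/n; limit comparison with the harmonic series gives divergence.
When t = 196/99, the terms alternate in sign and decrease monotonically to 0 in absolute value (size ~ c/n), so the alternating series test gives convergence.

[196/99, 200/99)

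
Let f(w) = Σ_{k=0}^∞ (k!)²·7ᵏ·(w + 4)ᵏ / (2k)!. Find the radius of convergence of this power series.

R = 4/7

By the ratio test, |a_{k+1}/a_k| = (k+1)²/[(2k+1)·(2k+2)] · 7 → 7/4.
Convergence for |w + 4| · 7/4 < 1, i.e. |w + 4| < 4/7. So R = 4/7.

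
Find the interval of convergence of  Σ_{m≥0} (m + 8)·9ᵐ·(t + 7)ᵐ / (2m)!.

(−∞, ∞)

Ratio test: |a_{m+1}/a_m| = ((m+1) + 8)/(m + 8) · 9 · 1/[(2m+1)·(2m+2)] → 0 as m → ∞.
The ratio tends to 0 regardless of t, hence R = ∞.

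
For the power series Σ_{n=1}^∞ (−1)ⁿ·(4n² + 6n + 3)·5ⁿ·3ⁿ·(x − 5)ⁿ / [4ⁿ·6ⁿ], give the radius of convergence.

R = 8/5

By the ratio test, |a_{n+1}/a_n| = [(4(n+1)² + 6(n+1) + 3)/(4n² + 6n + 3)] · 5·3/(4·6) → 5/8.
Convergence for |x − 5| · 5/8 < 1, i.e. |x − 5| < 8/5. So R = 8/5.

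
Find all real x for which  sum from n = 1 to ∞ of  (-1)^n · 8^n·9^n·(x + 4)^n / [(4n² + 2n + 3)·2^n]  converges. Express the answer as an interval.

[-145/36, -143/36]

The ratio of consecutive coefficients is [(4n² + 2n + 3)/(4(n+1)² + 2(n+1) + 3)] · 8·9/2 → 36.
Hence the series converges for |x + 4| < 1/(36) = 1/36, so the radius of convergence is 1/36.
Endpoint x = -143/36: the series is dominated by a constant times Σ 1/n², which converges (p = 2 > 1).
When x = -145/36, absolute convergence follows by limit comparison with Σ 1/n².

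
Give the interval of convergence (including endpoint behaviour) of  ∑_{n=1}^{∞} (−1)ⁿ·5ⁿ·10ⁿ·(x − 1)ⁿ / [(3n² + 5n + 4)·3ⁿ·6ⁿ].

[16/25, 34/25]

By the ratio test, |a_{n+1}/a_n| = [(3n² + 5n + 4)/(3(n+1)² + 5(n+1) + 4)] · 5·10/(3·6) → 25/9.
Thus R = 1/(25/9) = 9/25.
At x = 34/25: absolute convergence follows by limit comparison with Σ 1/n².
Check x = 16/25: absolute convergence follows by limit comparison with Σ 1/n².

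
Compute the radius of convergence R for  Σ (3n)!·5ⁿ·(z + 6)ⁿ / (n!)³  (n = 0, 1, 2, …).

The ratio of consecutive coefficients is (3n+1)·(3n+2)·(3n+3)/(n+1)³ · 5 → 135.
Thus R = 1/(135) = 1/135.

R = 1/135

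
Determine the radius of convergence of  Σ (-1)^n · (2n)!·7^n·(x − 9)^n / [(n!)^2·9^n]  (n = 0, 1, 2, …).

R = 9/28

Ratio test: |a_{n+1}/a_n| = (2n+1)·(2n+2)/(n+1)² · 7/9 → 28/9 as n → ∞.
Convergence for |x − 9| · 28/9 < 1, i.e. |x − 9| < 9/28. So R = 9/28.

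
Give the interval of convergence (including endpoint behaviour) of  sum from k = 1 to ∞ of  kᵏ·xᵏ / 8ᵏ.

{0}

Root test: |a_k|^(1/k) = k/8 → ∞.
The root grows without bound, so R = 0 (convergence only at x = 0).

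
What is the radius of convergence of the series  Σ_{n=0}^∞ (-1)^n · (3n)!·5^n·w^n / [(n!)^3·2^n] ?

By the ratio test, |a_{n+1}/a_n| = (3n+1)·(3n+2)·(3n+3)/(n+1)³ · 5/2 → 135/2.
Thus R = 1/(135/2) = 2/135.

R = 2/135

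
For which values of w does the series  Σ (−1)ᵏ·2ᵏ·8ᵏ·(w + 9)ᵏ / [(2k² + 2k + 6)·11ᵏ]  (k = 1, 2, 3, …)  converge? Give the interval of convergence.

[-155/16, -133/16]

Apply the ratio test: |a_{k+1}| / |a_k| = [(2k² + 2k + 6)/(2(k+1)² + 2(k+1) + 6)] · 2·8/11, which tends to 16/11 as k → ∞.
Thus R = 1/(16/11) = 11/16.
Check w = -133/16: the series is dominated by a constant times Σ 1/k², which converges (p = 2 > 1).
Check w = -155/16: absolute convergence follows by limit comparison with Σ 1/k².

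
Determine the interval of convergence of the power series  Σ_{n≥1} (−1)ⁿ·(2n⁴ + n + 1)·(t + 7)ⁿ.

Apply the ratio test: |a_{n+1}| / |a_n| = (2(n+1)⁴ + (n+1) + 1)/(2n⁴ + n + 1), which tends to 1 as n → ∞.
Hence R = 1.
Check t = -6: the terms do not tend to 0, so the series diverges.
When t = -8, the terms have absolute value of order n⁴, which does not tend to 0, so the series diverges by the divergence test.

(-8, -6)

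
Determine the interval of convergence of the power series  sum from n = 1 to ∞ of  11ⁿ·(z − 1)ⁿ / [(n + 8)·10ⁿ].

The ratio of consecutive coefficients is [(n + 8)/((n+1) + 8)] · 11/10 → 11/10.
Thus R = 1/(11/10) = 10/11.
At z = 21/11: the terms are asymptotic to a nonzero constant times 1/n, so the series diverges by limit comparison with Σ 1/n.
When z = 1/11, the terms alternate in sign and decrease monotonically to 0 in absolute value (size ~ c/n), so the alternating series test gives convergence.

[1/11, 21/11)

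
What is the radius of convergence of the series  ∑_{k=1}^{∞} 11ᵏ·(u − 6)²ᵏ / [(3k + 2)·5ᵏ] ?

Ratio test: |a_{k+1}/a_k| = [(3k + 2)/(3(k+1) + 2)] · 11/5 → 11/5 as k → ∞.
Successive powers of (u − 6) differ by 2, so the series converges when |u − 6|² · 11/5 < 1, i.e. |u − 6| < √(5/11). So R = √55/11.

R = √55/11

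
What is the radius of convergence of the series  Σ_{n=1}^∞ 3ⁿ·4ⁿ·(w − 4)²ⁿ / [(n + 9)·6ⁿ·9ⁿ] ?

Apply the ratio test: |a_{n+1}| / |a_n| = [(n + 9)/((n+1) + 9)] · 3·4/(6·9), which tends to 2/9 as n → ∞.
Successive powers of (w − 4) differ by 2, so the series converges when |w − 4|² · 2/9 < 1, i.e. |w − 4| < √(9/2). So R = 3√2/2.

R = 3√2/2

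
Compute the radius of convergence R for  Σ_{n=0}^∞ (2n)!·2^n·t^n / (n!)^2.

R = 1/8

Apply the ratio test: |a_{n+1}| / |a_n| = (2n+1)·(2n+2)/(n+1)² · 2, which tends to 8 as n → ∞.
Hence the series converges for |t| < 1/(8) = 1/8, so the radius of convergence is 1/8.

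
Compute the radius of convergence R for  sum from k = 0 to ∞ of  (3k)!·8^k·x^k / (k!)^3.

The ratio of consecutive coefficients is (3k+1)·(3k+2)·(3k+3)/(k+1)³ · 8 → 216.
Thus R = 1/(216) = 1/216.

R = 1/216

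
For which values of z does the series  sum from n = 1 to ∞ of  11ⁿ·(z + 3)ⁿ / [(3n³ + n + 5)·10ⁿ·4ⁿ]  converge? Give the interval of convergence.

[-73/11, 7/11]

The ratio of consecutive coefficients is [(3n³ + n + 5)/(3(n+1)³ + (n+1) + 5)] · 11/(10·4) → 11/40.
Convergence for |z + 3| · 11/40 < 1, i.e. |z + 3| < 40/11. So R = 40/11.
Endpoint z = 7/11: the series is dominated by a constant times Σ 1/n³, which converges (p = 3 > 1).
Endpoint z = -73/11: absolute convergence follows by limit comparison with Σ 1/n³.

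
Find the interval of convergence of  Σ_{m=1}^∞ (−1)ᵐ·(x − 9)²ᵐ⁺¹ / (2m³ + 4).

[8, 10]

By the ratio test, |a_{m+1}/a_m| = (2m³ + 4)/(2(m+1)³ + 4) → 1.
Successive powers of (x − 9) differ by 2, so the series converges when |x − 9|² · 1 < 1, i.e. |x − 9| < √(1) = 1. So R = 1.
Endpoint x = 10: absolute convergence follows by limit comparison with Σ 1/m³.
Check x = 8: the series is dominated by a constant times Σ 1/m³, which converges (p = 3 > 1).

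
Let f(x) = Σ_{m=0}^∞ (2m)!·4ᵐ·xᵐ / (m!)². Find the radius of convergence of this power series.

By the ratio test, |a_{m+1}/a_m| = (2m+1)·(2m+2)/(m+1)² · 4 → 16.
The series converges when 16 · |x| < 1, giving R = 1/16.

R = 1/16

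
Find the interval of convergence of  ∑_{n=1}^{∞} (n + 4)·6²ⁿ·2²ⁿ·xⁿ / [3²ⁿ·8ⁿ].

Ratio test: |a_{n+1}/a_n| = [((n+1) + 4)/(n + 4)] · 36·4/(9·8) → 2 as n → ∞.
Convergence for |x| · 2 < 1, i.e. |x| < 1/2. So R = 1/2.
At x = 1/2: the terms do not tend to 0, so the series diverges.
Check x = -1/2: the terms do not tend to 0, so the series diverges.

(-1/2, 1/2)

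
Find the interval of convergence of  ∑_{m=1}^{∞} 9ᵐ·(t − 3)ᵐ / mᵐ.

(−∞, ∞)

Root test: |a_m|^(1/m) = 9/m → 0.
Since the m-th root of |a_m| tends to 0, the series converges for all real t; R = ∞.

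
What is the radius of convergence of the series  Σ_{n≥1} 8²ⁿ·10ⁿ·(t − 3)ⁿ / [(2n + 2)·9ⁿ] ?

The ratio of consecutive coefficients is [(2n + 2)/(2(n+1) + 2)] · 64·10/9 → 640/9.
The series converges when 640/9 · |t − 3| < 1, giving R = 9/640.

R = 9/640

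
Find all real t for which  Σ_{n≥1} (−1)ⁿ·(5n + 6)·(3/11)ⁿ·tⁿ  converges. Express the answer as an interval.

By the ratio test, |a_{n+1}/a_n| = [(5(n+1) + 6)/(5n + 6)] · 3/11 → 3/11.
Convergence for |t| · 3/11 < 1, i.e. |t| < 11/3. So R = 11/3.
Endpoint t = 11/3: the terms do not tend to 0, so the series diverges.
Check t = -11/3: the n-th term does not approach 0; divergence by the term test.

(-11/3, 11/3)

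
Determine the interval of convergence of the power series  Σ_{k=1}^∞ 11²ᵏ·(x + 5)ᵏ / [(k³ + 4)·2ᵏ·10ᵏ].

[-625/121, -585/121]

By the ratio test, |a_{k+1}/a_k| = [(k³ + 4)/((k+1)³ + 4)] · 121/(2·10) → 121/20.
Thus R = 1/(121/20) = 20/121.
At x = -585/121: the terms are on the order of 1/k³, so the series converges absolutely by comparison with the p-series (p = 3 > 1).
At x = -625/121: the terms are on the order of 1/k³, so the series converges absolutely by comparison with the p-series (p = 3 > 1).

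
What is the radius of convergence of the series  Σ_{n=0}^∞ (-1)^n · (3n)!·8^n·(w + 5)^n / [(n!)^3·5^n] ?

R = 5/216

Apply the ratio test: |a_{n+1}| / |a_n| = (3n+1)·(3n+2)·(3n+3)/(n+1)³ · 8/5, which tends to 216/5 as n → ∞.
The series converges when 216/5 · |w + 5| < 1, giving R = 5/216.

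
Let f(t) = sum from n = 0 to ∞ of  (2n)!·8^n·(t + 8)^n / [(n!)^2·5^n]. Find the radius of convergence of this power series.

R = 5/32

By the ratio test, |a_{n+1}/a_n| = (2n+1)·(2n+2)/(n+1)² · 8/5 → 32/5.
Thus R = 1/(32/5) = 5/32.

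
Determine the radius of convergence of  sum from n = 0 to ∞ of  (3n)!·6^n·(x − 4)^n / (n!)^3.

R = 1/162

Ratio test: |a_{n+1}/a_n| = (3n+1)·(3n+2)·(3n+3)/(n+1)³ · 6 → 162 as n → ∞.
The series converges when 162 · |x − 4| < 1, giving R = 1/162.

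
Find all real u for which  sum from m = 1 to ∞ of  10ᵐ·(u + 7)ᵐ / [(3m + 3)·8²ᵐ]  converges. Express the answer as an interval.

By the ratio test, |a_{m+1}/a_m| = [(3m + 3)/(3(m+1) + 3)] · 10/64 → 5/32.
Thus R = 1/(5/32) = 32/5.
At u = -3/5: comparison with the harmonic series Σ 1/m shows the series diverges.
Endpoint u = -67/5: convergence follows from the alternating series test (terms decrease monotonically to 0).

[-67/5, -3/5)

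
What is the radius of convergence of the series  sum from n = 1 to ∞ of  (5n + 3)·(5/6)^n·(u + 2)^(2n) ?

R = √30/5

By the ratio test, |a_{n+1}/a_n| = [(5(n+1) + 3)/(5n + 3)] · 5/6 → 5/6.
Successive powers of (u + 2) differ by 2, so the series converges when |u + 2|² · 5/6 < 1, i.e. |u + 2| < √(6/5). So R = √30/5.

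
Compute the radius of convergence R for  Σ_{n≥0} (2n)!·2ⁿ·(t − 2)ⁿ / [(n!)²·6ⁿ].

Apply the ratio test: |a_{n+1}| / |a_n| = (2n+1)·(2n+2)/(n+1)² · 2/6, which tends to 4/3 as n → ∞.
The series converges when 4/3 · |t − 2| < 1, giving R = 3/4.

R = 3/4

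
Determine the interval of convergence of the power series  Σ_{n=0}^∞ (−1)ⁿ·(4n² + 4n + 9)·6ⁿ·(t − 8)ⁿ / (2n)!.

(−∞, ∞)

Apply the ratio test: |a_{n+1}| / |a_n| = (4(n+1)² + 4(n+1) + 9)/(4n² + 4n + 9) · 6 · 1/[(2n+1)·(2n+2)], which tends to 0 as n → ∞.
The limit is 0, so the series converges for all t; R = ∞.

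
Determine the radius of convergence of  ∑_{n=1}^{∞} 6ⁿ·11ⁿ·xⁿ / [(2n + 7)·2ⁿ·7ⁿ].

R = 7/33

The ratio of consecutive coefficients is [(2n + 7)/(2(n+1) + 7)] · 6·11/(2·7) → 33/7.
The series converges when 33/7 · |x| < 1, giving R = 7/33.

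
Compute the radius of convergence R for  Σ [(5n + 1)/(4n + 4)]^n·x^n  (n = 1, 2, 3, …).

Root test: |a_n|^(1/n) = (5n + 1)/(4n + 4) → 5/4.
Convergence for |x| · 5/4 < 1, i.e. |x| < 4/5. So R = 4/5.

R = 4/5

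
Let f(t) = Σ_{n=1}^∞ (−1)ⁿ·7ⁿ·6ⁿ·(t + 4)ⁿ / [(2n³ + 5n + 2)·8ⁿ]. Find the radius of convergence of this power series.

R = 4/21

Ratio test: |a_{n+1}/a_n| = [(2n³ + 5n + 2)/(2(n+1)³ + 5(n+1) + 2)] · 7·6/8 → 21/4 as n → ∞.
Convergence for |t + 4| · 21/4 < 1, i.e. |t + 4| < 4/21. So R = 4/21.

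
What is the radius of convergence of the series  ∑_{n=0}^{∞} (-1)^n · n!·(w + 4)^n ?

By the ratio test, |a_{n+1}/a_n| = (n+1) → ∞.
The ratio grows without bound, so the series diverges whenever (w + 4) ≠ 0; it converges only at w = -4. R = 0.

R = 0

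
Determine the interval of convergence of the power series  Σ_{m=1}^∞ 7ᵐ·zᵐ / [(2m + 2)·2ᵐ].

[-2/7, 2/7)

The ratio of consecutive coefficients is [(2m + 2)/(2(m+1) + 2)] · 7/2 → 7/2.
Thus R = 1/(7/2) = 2/7.
When z = 2/7, the terms are asymptotic to a nonzero constant times 1/m, so the series diverges by limit comparison with Σ 1/m.
At z = -2/7: convergence follows from the alternating series test (terms decrease monotonically to 0).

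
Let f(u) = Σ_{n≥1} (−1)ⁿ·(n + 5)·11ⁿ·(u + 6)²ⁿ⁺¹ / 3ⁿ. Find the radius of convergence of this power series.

R = √33/11

The ratio of consecutive coefficients is [((n+1) + 5)/(n + 5)] · 11/3 → 11/3.
Since the exponent of (u + 6) increases by 2 each term, convergence requires |u + 6|² < 3/11, hence R = √33/11.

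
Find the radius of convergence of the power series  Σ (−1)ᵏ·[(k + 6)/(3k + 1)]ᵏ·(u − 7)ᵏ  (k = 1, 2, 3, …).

Applying the root test, |a_k|^(1/k) = (k + 6)/(3k + 1) → 1/3.
Thus R = 1/(1/3) = 3.

R = 3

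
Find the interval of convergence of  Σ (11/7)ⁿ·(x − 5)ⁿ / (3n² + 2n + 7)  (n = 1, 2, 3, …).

[48/11, 62/11]

Ratio test: |a_{n+1}/a_n| = [(3n² + 2n + 7)/(3(n+1)² + 2(n+1) + 7)] · 11/7 → 11/7 as n → ∞.
Thus R = 1/(11/7) = 7/11.
When x = 62/11, the series is dominated by a constant times Σ 1/n², which converges (p = 2 > 1).
Check x = 48/11: absolute convergence follows by limit comparison with Σ 1/n².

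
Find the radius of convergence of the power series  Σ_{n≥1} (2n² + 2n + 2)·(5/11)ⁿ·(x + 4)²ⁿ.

The ratio of consecutive coefficients is [(2(n+1)² + 2(n+1) + 2)/(2n² + 2n + 2)] · 5/11 → 5/11.
Writing y = (x + 4)², the series in y has radius 11/5, so |x + 4| < √(11/5) and R = √55/5.

R = √55/5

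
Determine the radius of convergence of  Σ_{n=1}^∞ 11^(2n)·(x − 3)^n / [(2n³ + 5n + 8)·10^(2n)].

R = 100/121

The ratio of consecutive coefficients is [(2n³ + 5n + 8)/(2(n+1)³ + 5(n+1) + 8)] · 121/100 → 121/100.
Convergence for |x − 3| · 121/100 < 1, i.e. |x − 3| < 100/121. So R = 100/121.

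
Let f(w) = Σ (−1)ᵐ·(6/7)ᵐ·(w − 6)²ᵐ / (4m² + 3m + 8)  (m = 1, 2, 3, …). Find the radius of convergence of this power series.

Apply the ratio test: |a_{m+1}| / |a_m| = [(4m² + 3m + 8)/(4(m+1)² + 3(m+1) + 8)] · 6/7, which tends to 6/7 as m → ∞.
Since the exponent of (w − 6) increases by 2 each term, convergence requires |w − 6|² < 7/6, hence R = √42/6.

R = √42/6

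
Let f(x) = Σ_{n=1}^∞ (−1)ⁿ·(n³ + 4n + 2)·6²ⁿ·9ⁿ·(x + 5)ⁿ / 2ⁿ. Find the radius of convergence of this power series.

R = 1/162

Apply the ratio test: |a_{n+1}| / |a_n| = [((n+1)³ + 4(n+1) + 2)/(n³ + 4n + 2)] · 36·9/2, which tends to 162 as n → ∞.
Convergence for |x + 5| · 162 < 1, i.e. |x + 5| < 1/162. So R = 1/162.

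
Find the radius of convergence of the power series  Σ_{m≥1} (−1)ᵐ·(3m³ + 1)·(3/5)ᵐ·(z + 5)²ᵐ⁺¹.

R = √15/3

Ratio test: |a_{m+1}/a_m| = [(3(m+1)³ + 1)/(3m³ + 1)] · 3/5 → 3/5 as m → ∞.
Writing y = (z + 5)², the series in y has radius 5/3, so |z + 5| < √(5/3) and R = √15/3.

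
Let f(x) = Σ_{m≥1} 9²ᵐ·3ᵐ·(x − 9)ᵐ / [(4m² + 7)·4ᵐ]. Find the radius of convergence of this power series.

R = 4/243

By the ratio test, |a_{m+1}/a_m| = [(4m² + 7)/(4(m+1)² + 7)] · 81·3/4 → 243/4.
The series converges when 243/4 · |x − 9| < 1, giving R = 4/243.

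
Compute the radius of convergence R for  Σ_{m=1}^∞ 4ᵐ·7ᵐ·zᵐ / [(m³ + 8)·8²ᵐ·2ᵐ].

R = 32/7

Ratio test: |a_{m+1}/a_m| = [(m³ + 8)/((m+1)³ + 8)] · 4·7/(64·2) → 7/32 as m → ∞.
The series converges when 7/32 · |z| < 1, giving R = 32/7.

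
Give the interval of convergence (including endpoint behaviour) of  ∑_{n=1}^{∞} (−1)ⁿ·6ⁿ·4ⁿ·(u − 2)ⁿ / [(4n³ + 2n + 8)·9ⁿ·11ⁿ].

[-17/8, 49/8]

Ratio test: |a_{n+1}/a_n| = [(4n³ + 2n + 8)/(4(n+1)³ + 2(n+1) + 8)] · 6·4/(9·11) → 8/33 as n → ∞.
Convergence for |u − 2| · 8/33 < 1, i.e. |u − 2| < 33/8. So R = 33/8.
At u = 49/8: the series is dominated by a constant times Σ 1/n³, which converges (p = 3 > 1).
When u = -17/8, the series is dominated by a constant times Σ 1/n³, which converges (p = 3 > 1).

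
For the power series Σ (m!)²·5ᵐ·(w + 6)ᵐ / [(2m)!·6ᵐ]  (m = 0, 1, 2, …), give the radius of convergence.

R = 24/5

The ratio of consecutive coefficients is (m+1)²/[(2m+1)·(2m+2)] · 5/6 → 5/24.
Hence the series converges for |w + 6| < 1/(5/24) = 24/5, so the radius of convergence is 24/5.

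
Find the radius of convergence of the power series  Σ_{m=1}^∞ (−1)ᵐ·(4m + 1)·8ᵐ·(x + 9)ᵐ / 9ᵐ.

By the ratio test, |a_{m+1}/a_m| = [(4(m+1) + 1)/(4m + 1)] · 8/9 → 8/9.
Convergence for |x + 9| · 8/9 < 1, i.e. |x + 9| < 9/8. So R = 9/8.

R = 9/8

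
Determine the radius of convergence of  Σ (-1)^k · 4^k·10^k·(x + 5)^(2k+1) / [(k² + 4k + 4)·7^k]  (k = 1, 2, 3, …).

R = √70/20

Ratio test: |a_{k+1}/a_k| = [(k² + 4k + 4)/((k+1)² + 4(k+1) + 4)] · 4·10/7 → 40/7 as k → ∞.
Writing y = (x + 5)², the series in y has radius 7/40, so |x + 5| < √(7/40) and R = √70/20.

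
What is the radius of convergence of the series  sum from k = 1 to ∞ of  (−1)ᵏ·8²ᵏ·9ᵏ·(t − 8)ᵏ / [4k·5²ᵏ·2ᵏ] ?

R = 25/288

Ratio test: |a_{k+1}/a_k| = [4k/4(k+1)] · 64·9/(25·2) → 288/25 as k → ∞.
The series converges when 288/25 · |t − 8| < 1, giving R = 25/288.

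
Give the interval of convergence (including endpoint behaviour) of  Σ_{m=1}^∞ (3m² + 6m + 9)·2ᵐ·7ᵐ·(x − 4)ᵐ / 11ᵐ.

Ratio test: |a_{m+1}/a_m| = [(3(m+1)² + 6(m+1) + 9)/(3m² + 6m + 9)] · 2·7/11 → 14/11 as m → ∞.
Thus R = 1/(14/11) = 11/14.
When x = 67/14, the terms do not tend to 0, so the series diverges.
At x = 45/14: the terms do not tend to 0, so the series diverges.

(45/14, 67/14)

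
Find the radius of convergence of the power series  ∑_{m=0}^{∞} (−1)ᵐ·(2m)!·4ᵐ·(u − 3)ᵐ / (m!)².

The ratio of consecutive coefficients is (2m+1)·(2m+2)/(m+1)² · 4 → 16.
Thus R = 1/(16) = 1/16.

R = 1/16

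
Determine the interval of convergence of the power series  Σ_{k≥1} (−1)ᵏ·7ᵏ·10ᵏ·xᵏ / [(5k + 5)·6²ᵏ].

(-18/35, 18/35]

The ratio of consecutive coefficients is [(5k + 5)/(5(k+1) + 5)] · 7·10/36 → 35/18.
Convergence for |x| · 35/18 < 1, i.e. |x| < 18/35. So R = 18/35.
Endpoint x = 18/35: an alternating series whose terms decrease to 0 in absolute value, so it converges by the Leibniz criterion.
When x = -18/35, the terms behave like c/k; limit comparison with the harmonic series gives divergence.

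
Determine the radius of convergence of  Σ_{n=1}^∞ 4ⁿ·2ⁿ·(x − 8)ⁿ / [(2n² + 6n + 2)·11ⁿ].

R = 11/8

The ratio of consecutive coefficients is [(2n² + 6n + 2)/(2(n+1)² + 6(n+1) + 2)] · 4·2/11 → 8/11.
Thus R = 1/(8/11) = 11/8.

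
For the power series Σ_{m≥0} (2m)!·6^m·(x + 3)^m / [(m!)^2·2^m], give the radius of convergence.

R = 1/12

The ratio of consecutive coefficients is (2m+1)·(2m+2)/(m+1)² · 6/2 → 12.
Hence the series converges for |x + 3| < 1/(12) = 1/12, so the radius of convergence is 1/12.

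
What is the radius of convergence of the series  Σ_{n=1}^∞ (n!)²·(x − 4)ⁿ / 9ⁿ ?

The ratio of consecutive coefficients is (n+1)² · 1/9 → ∞.
The terms grow without bound for any (x − 4) ≠ 0, so R = 0 (convergence only at x = 4).

R = 0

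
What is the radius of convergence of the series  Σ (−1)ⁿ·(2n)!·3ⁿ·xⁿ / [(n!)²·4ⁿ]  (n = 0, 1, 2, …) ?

Apply the ratio test: |a_{n+1}| / |a_n| = (2n+1)·(2n+2)/(n+1)² · 3/4, which tends to 3 as n → ∞.
The series converges when 3 · |x| < 1, giving R = 1/3.

R = 1/3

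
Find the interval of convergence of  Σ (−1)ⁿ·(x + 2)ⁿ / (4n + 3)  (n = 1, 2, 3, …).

(-3, -1]

The ratio of consecutive coefficients is (4n + 3)/(4(n+1) + 3) → 1.
Convergence for |x + 2| < 1, so R = 1.
At x = -1: an alternating series whose terms decrease to 0 in absolute value, so it converges by the Leibniz criterion.
Check x = -3: comparison with the harmonic series Σ 1/n shows the series diverges.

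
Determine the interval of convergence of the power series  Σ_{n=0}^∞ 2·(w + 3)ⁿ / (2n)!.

(−∞, ∞)

The ratio of consecutive coefficients is 2/2 · 1/[(2n+1)·(2n+2)] → 0.
The ratio tends to 0 regardless of w, hence R = ∞.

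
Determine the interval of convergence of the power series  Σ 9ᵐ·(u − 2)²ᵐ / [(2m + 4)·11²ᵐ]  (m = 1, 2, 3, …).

(-5/3, 17/3)

By the ratio test, |a_{m+1}/a_m| = [(2m + 4)/(2(m+1) + 4)] · 9/121 → 9/121.
Writing y = (u − 2)², the series in y has radius 121/9, so |u − 2| < √(121/9) = 11/3 and R = 11/3.
Endpoint u = 17/3: the terms behave like c/m; limit comparison with the harmonic series gives divergence.
Endpoint u = -5/3: the terms behave like c/m; limit comparison with the harmonic series gives divergence.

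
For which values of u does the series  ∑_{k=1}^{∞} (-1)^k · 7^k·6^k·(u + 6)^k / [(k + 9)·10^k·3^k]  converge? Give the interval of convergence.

(-47/7, -37/7]

The ratio of consecutive coefficients is [(k + 9)/((k+1) + 9)] · 7·6/(10·3) → 7/5.
Convergence for |u + 6| · 7/5 < 1, i.e. |u + 6| < 5/7. So R = 5/7.
When u = -37/7, an alternating series whose terms decrease to 0 in absolute value, so it converges by the Leibniz criterion.
When u = -47/7, the terms behave like c/k; limit comparison with the harmonic series gives divergence.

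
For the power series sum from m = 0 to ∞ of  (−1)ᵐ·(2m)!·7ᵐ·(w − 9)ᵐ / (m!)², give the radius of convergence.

The ratio of consecutive coefficients is (2m+1)·(2m+2)/(m+1)² · 7 → 28.
Hence the series converges for |w − 9| < 1/(28) = 1/28, so the radius of convergence is 1/28.

R = 1/28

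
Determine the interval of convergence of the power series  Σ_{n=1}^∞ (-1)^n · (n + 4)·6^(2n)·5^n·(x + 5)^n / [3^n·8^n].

Apply the ratio test: |a_{n+1}| / |a_n| = [((n+1) + 4)/(n + 4)] · 36·5/(3·8), which tends to 15/2 as n → ∞.
The series converges when 15/2 · |x + 5| < 1, giving R = 2/15.
Endpoint x = -73/15: the terms do not tend to 0, so the series diverges.
When x = -77/15, the terms have absolute value of order n, which does not tend to 0, so the series diverges by the divergence test.

(-77/15, -73/15)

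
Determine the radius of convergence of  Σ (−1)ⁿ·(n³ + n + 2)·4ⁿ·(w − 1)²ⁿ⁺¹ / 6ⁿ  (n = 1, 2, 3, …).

Apply the ratio test: |a_{n+1}| / |a_n| = [((n+1)³ + (n+1) + 2)/(n³ + n + 2)] · 4/6, which tends to 2/3 as n → ∞.
Since the exponent of (w − 1) increases by 2 each term, convergence requires |w − 1|² < 3/2, hence R = √6/2.

R = √6/2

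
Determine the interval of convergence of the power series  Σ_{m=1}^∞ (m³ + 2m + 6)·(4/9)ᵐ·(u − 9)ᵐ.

Apply the ratio test: |a_{m+1}| / |a_m| = [((m+1)³ + 2(m+1) + 6)/(m³ + 2m + 6)] · 4/9, which tends to 4/9 as m → ∞.
The series converges when 4/9 · |u − 9| < 1, giving R = 9/4.
At u = 45/4: the terms do not tend to 0, so the series diverges.
At u = 27/4: the m-th term does not approach 0; divergence by the term test.

(27/4, 45/4)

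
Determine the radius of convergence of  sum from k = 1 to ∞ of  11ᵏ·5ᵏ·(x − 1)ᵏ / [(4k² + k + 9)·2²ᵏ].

The ratio of consecutive coefficients is [(4k² + k + 9)/(4(k+1)² + (k+1) + 9)] · 11·5/4 → 55/4.
Thus R = 1/(55/4) = 4/55.

R = 4/55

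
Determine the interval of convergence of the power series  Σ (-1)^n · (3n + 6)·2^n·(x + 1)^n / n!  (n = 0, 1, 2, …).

(−∞, ∞)

Ratio test: |a_{n+1}/a_n| = (3(n+1) + 6)/(3n + 6) · 2 · 1/(n+1) → 0 as n → ∞.
Since the limit is 0 < 1 for every x, the series converges on all of ℝ and R = ∞.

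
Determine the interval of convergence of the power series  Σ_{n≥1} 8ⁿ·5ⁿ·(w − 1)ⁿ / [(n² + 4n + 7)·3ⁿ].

By the ratio test, |a_{n+1}/a_n| = [(n² + 4n + 7)/((n+1)² + 4(n+1) + 7)] · 8·5/3 → 40/3.
Thus R = 1/(40/3) = 3/40.
At w = 43/40: absolute convergence follows by limit comparison with Σ 1/n².
Endpoint w = 37/40: absolute convergence follows by limit comparison with Σ 1/n².

[37/40, 43/40]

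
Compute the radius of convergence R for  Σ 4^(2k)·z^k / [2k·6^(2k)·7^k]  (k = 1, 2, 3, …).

R = 63/4

Ratio test: |a_{k+1}/a_k| = [2k/2(k+1)] · 16/(36·7) → 4/63 as k → ∞.
Thus R = 1/(4/63) = 63/4.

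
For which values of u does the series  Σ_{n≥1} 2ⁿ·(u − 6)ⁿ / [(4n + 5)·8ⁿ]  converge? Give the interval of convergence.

[2, 10)

The ratio of consecutive coefficients is [(4n + 5)/(4(n+1) + 5)] · 2/8 → 1/4.
Thus R = 1/(1/4) = 4.
When u = 10, the terms are asymptotic to a nonzero constant times 1/n, so the series diverges by limit comparison with Σ 1/n.
Endpoint u = 2: convergence follows from the alternating series test (terms decrease monotonically to 0).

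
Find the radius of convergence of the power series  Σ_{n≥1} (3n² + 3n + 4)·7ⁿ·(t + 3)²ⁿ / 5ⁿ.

R = √35/7

The ratio of consecutive coefficients is [(3(n+1)² + 3(n+1) + 4)/(3n² + 3n + 4)] · 7/5 → 7/5.
Since the exponent of (t + 3) increases by 2 each term, convergence requires |t + 3|² < 5/7, hence R = √35/7.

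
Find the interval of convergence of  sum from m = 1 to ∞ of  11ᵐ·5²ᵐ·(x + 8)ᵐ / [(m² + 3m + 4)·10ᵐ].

Ratio test: |a_{m+1}/a_m| = [(m² + 3m + 4)/((m+1)² + 3(m+1) + 4)] · 11·25/10 → 55/2 as m → ∞.
The series converges when 55/2 · |x + 8| < 1, giving R = 2/55.
At x = -438/55: absolute convergence follows by limit comparison with Σ 1/m².
When x = -442/55, absolute convergence follows by limit comparison with Σ 1/m².

[-442/55, -438/55]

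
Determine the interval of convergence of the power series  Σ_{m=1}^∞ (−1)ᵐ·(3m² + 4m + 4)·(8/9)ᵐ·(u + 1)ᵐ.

(-17/8, 1/8)

Ratio test: |a_{m+1}/a_m| = [(3(m+1)² + 4(m+1) + 4)/(3m² + 4m + 4)] · 8/9 → 8/9 as m → ∞.
Thus R = 1/(8/9) = 9/8.
Check u = 1/8: the m-th term does not approach 0; divergence by the term test.
Check u = -17/8: the terms do not tend to 0, so the series diverges.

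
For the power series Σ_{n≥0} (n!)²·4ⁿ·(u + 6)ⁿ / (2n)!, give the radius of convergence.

R = 1

By the ratio test, |a_{n+1}/a_n| = (n+1)²/[(2n+1)·(2n+2)] · 4 → 1.
So the series converges when |u + 6| < 1 and diverges when |u + 6| > 1; R = 1.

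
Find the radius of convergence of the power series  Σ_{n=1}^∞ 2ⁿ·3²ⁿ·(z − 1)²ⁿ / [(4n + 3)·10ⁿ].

R = √5/3

By the ratio test, |a_{n+1}/a_n| = [(4n + 3)/(4(n+1) + 3)] · 2·9/10 → 9/5.
Successive powers of (z − 1) differ by 2, so the series converges when |z − 1|² · 9/5 < 1, i.e. |z − 1| < √(5/9). So R = √5/3.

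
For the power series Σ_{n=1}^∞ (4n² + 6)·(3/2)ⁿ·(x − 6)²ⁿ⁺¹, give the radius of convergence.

R = √6/3

Ratio test: |a_{n+1}/a_n| = [(4(n+1)² + 6)/(4n² + 6)] · 3/2 → 3/2 as n → ∞.
Since the exponent of (x − 6) increases by 2 each term, convergence requires |x − 6|² < 2/3, hence R = √6/3.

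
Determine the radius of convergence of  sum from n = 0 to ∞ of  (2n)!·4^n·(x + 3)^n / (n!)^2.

The ratio of consecutive coefficients is (2n+1)·(2n+2)/(n+1)² · 4 → 16.
The series converges when 16 · |x + 3| < 1, giving R = 1/16.

R = 1/16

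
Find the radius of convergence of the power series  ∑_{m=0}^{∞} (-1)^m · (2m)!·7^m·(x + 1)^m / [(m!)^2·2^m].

R = 1/14

The ratio of consecutive coefficients is (2m+1)·(2m+2)/(m+1)² · 7/2 → 14.
The series converges when 14 · |x + 1| < 1, giving R = 1/14.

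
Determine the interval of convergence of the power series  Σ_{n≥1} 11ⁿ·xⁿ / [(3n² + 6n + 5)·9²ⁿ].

[-81/11, 81/11]

The ratio of consecutive coefficients is [(3n² + 6n + 5)/(3(n+1)² + 6(n+1) + 5)] · 11/81 → 11/81.
Hence the series converges for |x| < 1/(11/81) = 81/11, so the radius of convergence is 81/11.
Check x = 81/11: absolute convergence follows by limit comparison with Σ 1/n².
Endpoint x = -81/11: the terms are on the order of 1/n², so the series converges absolutely by comparison with the p-series (p = 2 > 1).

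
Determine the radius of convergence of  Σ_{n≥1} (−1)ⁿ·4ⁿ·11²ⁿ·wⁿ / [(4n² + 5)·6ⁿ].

The ratio of consecutive coefficients is [(4n² + 5)/(4(n+1)² + 5)] · 4·121/6 → 242/3.
Thus R = 1/(242/3) = 3/242.

R = 3/242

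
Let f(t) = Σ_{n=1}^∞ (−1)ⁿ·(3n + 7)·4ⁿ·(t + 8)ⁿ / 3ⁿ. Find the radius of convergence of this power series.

The ratio of consecutive coefficients is [(3(n+1) + 7)/(3n + 7)] · 4/3 → 4/3.
The series converges when 4/3 · |t + 8| < 1, giving R = 3/4.

R = 3/4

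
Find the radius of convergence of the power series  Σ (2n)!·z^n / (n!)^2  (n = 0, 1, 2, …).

Apply the ratio test: |a_{n+1}| / |a_n| = (2n+1)·(2n+2)/(n+1)², which tends to 4 as n → ∞.
Convergence for |z| · 4 < 1, i.e. |z| < 1/4. So R = 1/4.

R = 1/4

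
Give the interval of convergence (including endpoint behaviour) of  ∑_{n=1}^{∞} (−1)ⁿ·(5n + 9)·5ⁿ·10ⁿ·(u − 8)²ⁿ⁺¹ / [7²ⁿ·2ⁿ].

(33/5, 47/5)

By the ratio test, |a_{n+1}/a_n| = [(5(n+1) + 9)/(5n + 9)] · 5·10/(49·2) → 25/49.
Successive powers of (u − 8) differ by 2, so the series converges when |u − 8|² · 25/49 < 1, i.e. |u − 8| < √(49/25) = 7/5. So R = 7/5.
When u = 47/5, the n-th term does not approach 0; divergence by the term test.
Endpoint u = 33/5: the n-th term does not approach 0; divergence by the term test.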